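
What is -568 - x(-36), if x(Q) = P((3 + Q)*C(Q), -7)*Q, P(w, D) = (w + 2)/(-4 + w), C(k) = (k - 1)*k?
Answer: -2923367/5495 ≈ -532.00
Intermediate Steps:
C(k) = k*(-1 + k) (C(k) = (-1 + k)*k = k*(-1 + k))
P(w, D) = (2 + w)/(-4 + w)
x(Q) = Q*(2 + Q*(-1 + Q)*(3 + Q))/(-4 + Q*(-1 + Q)*(3 + Q)) (x(Q) = ((2 + (3 + Q)*(Q*(-1 + Q)))/(-4 + (3 + Q)*(Q*(-1 + Q))))*Q = ((2 + Q*(-1 + Q)*(3 + Q))/(-4 + Q*(-1 + Q)*(3 + Q)))*Q = Q*(2 + Q*(-1 + Q)*(3 + Q))/(-4 + Q*(-1 + Q)*(3 + Q)))
-568 - x(-36) = -568 - (-36)*(2 - 36*(-1 - 36)*(3 - 36))/(-4 - 36*(-1 - 36)*(3 - 36)) = -568 - (-36)*(2 - 36*(-37)*(-33))/(-4 - 36*(-37)*(-33)) = -568 - (-36)*(2 - 43956)/(-4 - 43956) = -568 - (-36)*(-43954)/(-43960) = -568 - (-36)*(-1)*(-43954)/43960 = -568 - 1*(-197793/5495) = -568 + 197793/5495 = -2923367/5495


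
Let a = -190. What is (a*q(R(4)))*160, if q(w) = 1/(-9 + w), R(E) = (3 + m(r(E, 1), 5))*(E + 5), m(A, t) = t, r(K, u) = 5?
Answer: -30400/63 ≈ -482.54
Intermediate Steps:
R(E) = 40 + 8*E (R(E) = (3 + 5)*(E + 5) = 8*(5 + E) = 40 + 8*E)
(a*q(R(4)))*160 = -190/(-9 + (40 + 8*4))*160 = -190/(-9 + (40 + 32))*160 = -190/(-9 + 72)*160 = -190/63*160 = -30400/63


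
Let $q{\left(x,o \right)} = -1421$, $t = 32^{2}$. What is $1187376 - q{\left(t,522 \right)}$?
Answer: $1188797$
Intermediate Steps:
$t = 1024$
$1187376 - q{\left(t,522 \right)} = 1187376 - -1421 = 1187376 + 1421 = 1188797$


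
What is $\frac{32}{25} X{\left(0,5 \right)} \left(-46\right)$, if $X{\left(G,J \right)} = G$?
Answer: $0$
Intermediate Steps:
$\frac{32}{25} X{\left(0,5 \right)} \left(-46\right) = \frac{32}{25} \cdot 0 \left(-46\right) = 0 \left(-46\right) = 0$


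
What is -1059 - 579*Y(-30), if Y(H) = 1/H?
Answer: -10397/10 ≈ -1039.7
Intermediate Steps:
-1059 - 579*Y(-30) = -1059 - 579/(-30) = -1059 - 579*(-1/30) = -1059 + 193/10 = -10397/10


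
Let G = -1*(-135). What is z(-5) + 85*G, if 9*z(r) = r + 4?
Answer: 103274/9 ≈ 11475.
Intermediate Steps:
z(r) = 4/9 + r/9 (z(r) = (r + 4)/9 = (4 + r)/9 = 4/9 + r/9)
G = 135
z(-5) + 85*G = (4/9 + (⅑)*(-5)) + 85*135 = (4/9 - 5/9) + 11475 = -⅑ + 11475 = 103274/9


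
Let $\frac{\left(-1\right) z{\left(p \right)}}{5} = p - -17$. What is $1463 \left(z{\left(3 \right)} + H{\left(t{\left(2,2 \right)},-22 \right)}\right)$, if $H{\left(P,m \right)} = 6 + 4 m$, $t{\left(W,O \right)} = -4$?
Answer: $-266266$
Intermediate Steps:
$z{\left(p \right)} = -85 - 5 p$ ($z{\left(p \right)} = - 5 \left(p - -17\right) = - 5 \left(p + 17\right) = - 5 \left(17 + p\right) = -85 - 5 p$)
$1463 \left(z{\left(3 \right)} + H{\left(t{\left(2,2 \right)},-22 \right)}\right) = 1463 \left(\left(-85 - 15\right) + \left(6 + 4 \left(-22\right)\right)\right) = 1463 \left(\left(-85 - 15\right) + \left(6 - 88\right)\right) = 1463 \left(-100 - 82\right) = 1463 \left(-182\right) = -266266$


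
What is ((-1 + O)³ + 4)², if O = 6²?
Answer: 1838608641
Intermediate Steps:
O = 36
((-1 + O)³ + 4)² = ((-1 + 36)³ + 4)² = (35³ + 4)² = (42875 + 4)² = 42879² = 1838608641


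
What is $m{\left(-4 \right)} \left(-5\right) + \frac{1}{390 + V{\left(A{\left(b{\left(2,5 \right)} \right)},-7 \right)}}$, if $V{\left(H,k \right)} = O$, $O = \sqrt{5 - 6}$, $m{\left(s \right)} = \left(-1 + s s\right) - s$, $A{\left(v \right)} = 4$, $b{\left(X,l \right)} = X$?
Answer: $- \frac{14449205}{152101} - \frac{i}{152101} \approx -94.997 - 6.5746 \cdot 10^{-6} i$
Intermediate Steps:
$m{\left(s \right)} = -1 + s^{2} - s$ ($m{\left(s \right)} = \left(-1 + s^{2}\right) - s = -1 + s^{2} - s$)
$O = i$ ($O = \sqrt{-1} = i \approx 1.0 i$)
$V{\left(H,k \right)} = i$
$m{\left(-4 \right)} \left(-5\right) + \frac{1}{390 + V{\left(A{\left(b{\left(2,5 \right)} \right)},-7 \right)}} = \left(-1 + \left(-4\right)^{2} - -4\right) \left(-5\right) + \frac{1}{390 + i} = \left(-1 + 16 + 4\right) \left(-5\right) + \frac{390 - i}{152101} = 19 \left(-5\right) + \frac{390 - i}{152101} = -95 + \frac{390 - i}{152101}$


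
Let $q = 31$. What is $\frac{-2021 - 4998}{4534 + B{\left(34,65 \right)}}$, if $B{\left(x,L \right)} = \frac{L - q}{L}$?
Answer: $- \frac{456235}{294744} \approx -1.5479$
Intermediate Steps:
$B{\left(x,L \right)} = \frac{-31 + L}{L}$ ($B{\left(x,L \right)} = \frac{L - 31}{L} = \frac{-31 + L}{L}$)
$\frac{-2021 - 4998}{4534 + B{\left(34,65 \right)}} = \frac{-2021 - 4998}{4534 + \frac{-31 + 65}{65}} = - \frac{7019}{4534 + \frac{1}{65} \cdot 34} = - \frac{7019}{4534 + \frac{34}{65}} = - \frac{7019}{\frac{294744}{65}} = \left(-7019\right) \frac{65}{294744} = - \frac{456235}{294744}$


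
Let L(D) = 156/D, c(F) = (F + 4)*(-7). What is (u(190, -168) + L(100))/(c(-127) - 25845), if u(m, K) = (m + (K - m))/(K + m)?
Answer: 557/2290200 ≈ 0.00024321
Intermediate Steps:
c(F) = -28 - 7*F (c(F) = (4 + F)*(-7) = -28 - 7*F)
u(m, K) = K/(K + m)
(u(190, -168) + L(100))/(c(-127) - 25845) = (-168/(-168 + 190) + 156/100)/((-28 - 7*(-127)) - 25845) = (-168/22 + 156*(1/100))/((-28 + 889) - 25845) = (-168*1/22 + 39/25)/(861 - 25845) = (-84/11 + 39/25)/(-24984) = -1671/275*(-1/24984) = 557/2290200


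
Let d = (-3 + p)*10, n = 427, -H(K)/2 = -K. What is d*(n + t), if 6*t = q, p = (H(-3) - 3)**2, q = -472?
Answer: 271700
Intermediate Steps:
H(K) = 2*K (H(K) = -(-2)*K = 2*K)
p = 81 (p = (2*(-3) - 3)**2 = (-6 - 3)**2 = (-9)**2 = 81)
d = 780 (d = (-3 + 81)*10 = 78*10 = 780)
t = -236/3 (t = (1/6)*(-472) = -236/3 ≈ -78.667)
d*(n + t) = 780*(427 - 236/3) = 780*(1045/3) = 271700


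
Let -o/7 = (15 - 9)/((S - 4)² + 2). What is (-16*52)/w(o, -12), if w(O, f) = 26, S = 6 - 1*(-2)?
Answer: -32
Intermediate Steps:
S = 8 (S = 6 + 2 = 8)
o = -7/3 (o = -7*(15 - 9)/((8 - 4)² + 2) = -42/(4² + 2) = -42/(16 + 2) = -42/18 = -7*⅓ = -7/3 ≈ -2.3333)
(-16*52)/w(o, -12) = -16*52/26 = -832*1/26 = -32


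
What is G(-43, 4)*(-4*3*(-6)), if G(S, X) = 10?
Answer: 720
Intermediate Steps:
G(-43, 4)*(-4*3*(-6)) = 10*(-4*3*(-6)) = 10*(-12*(-6)) = 10*72 = 720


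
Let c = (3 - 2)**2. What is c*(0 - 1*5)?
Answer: -5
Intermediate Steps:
c = 1 (c = 1**2 = 1)
c*(0 - 1*5) = 1*(0 - 1*5) = 1*(0 - 5) = 1*(-5) = -5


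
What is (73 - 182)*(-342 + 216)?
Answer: 13734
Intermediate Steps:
(73 - 182)*(-342 + 216) = -109*(-126) = 13734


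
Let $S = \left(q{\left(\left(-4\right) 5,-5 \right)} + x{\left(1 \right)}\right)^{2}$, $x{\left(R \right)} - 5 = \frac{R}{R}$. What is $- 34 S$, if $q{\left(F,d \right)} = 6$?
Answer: $-4896$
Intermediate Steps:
$x{\left(R \right)} = 6$ ($x{\left(R \right)} = 5 + \frac{R}{R} = 5 + 1 = 6$)
$S = 144$ ($S = \left(6 + 6\right)^{2} = 12^{2} = 144$)
$- 34 S = \left(-34\right) 144 = -4896$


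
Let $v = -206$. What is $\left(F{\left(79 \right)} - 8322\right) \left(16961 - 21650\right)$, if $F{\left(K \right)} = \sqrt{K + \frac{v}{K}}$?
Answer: $39021858 - \frac{4689 \sqrt{476765}}{79} \approx 3.8981 \cdot 10^{7}$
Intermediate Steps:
$F{\left(K \right)} = \sqrt{K - \frac{206}{K}}$
$\left(F{\left(79 \right)} - 8322\right) \left(16961 - 21650\right) = \left(\sqrt{79 - \frac{206}{79}} - 8322\right) \left(16961 - 21650\right) = \left(\sqrt{79 - \frac{206}{79}} - 8322\right) \left(-4689\right) = \left(\sqrt{\frac{6035}{79}} - 8322\right) \left(-4689\right) = \left(\frac{\sqrt{476765}}{79} - 8322\right) \left(-4689\right) = \left(-8322 + \frac{\sqrt{476765}}{79}\right) \left(-4689\right) = 39021858 - \frac{4689 \sqrt{476765}}{79}$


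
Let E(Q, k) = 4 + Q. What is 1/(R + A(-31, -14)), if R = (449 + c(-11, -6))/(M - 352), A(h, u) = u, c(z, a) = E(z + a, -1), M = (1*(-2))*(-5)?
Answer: -171/2612 ≈ -0.065467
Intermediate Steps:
M = 10 (M = -2*(-5) = 10)
c(z, a) = 4 + a + z (c(z, a) = 4 + (z + a) = 4 + (a + z) = 4 + a + z)
R = -218/171 (R = (449 + (4 - 6 - 11))/(10 - 352) = (449 - 13)/(-342) = 436*(-1/342) = -218/171 ≈ -1.2749)
1/(R + A(-31, -14)) = 1/(-218/171 - 14) = 1/(-2612/171) = -171/2612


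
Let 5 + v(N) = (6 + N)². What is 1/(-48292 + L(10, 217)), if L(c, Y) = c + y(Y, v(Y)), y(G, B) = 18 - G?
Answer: -1/48481 ≈ -2.0627e-5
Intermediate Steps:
v(N) = -5 + (6 + N)²
L(c, Y) = 18 + c - Y (L(c, Y) = c + (18 - Y) = 18 + c - Y)
1/(-48292 + L(10, 217)) = 1/(-48292 + (18 + 10 - 1*217)) = 1/(-48292 + (18 + 10 - 217)) = 1/(-48292 - 189) = 1/(-48481) = -1/48481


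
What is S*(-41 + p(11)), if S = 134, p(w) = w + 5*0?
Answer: -4020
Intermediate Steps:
p(w) = w (p(w) = w + 0 = w)
S*(-41 + p(11)) = 134*(-41 + 11) = 134*(-30) = -4020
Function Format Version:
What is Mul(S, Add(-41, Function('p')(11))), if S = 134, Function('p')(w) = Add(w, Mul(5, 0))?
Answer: -4020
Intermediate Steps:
Function('p')(w) = w (Function('p')(w) = Add(w, 0) = w)
Mul(S, Add(-41, Function('p')(11))) = Mul(134, Add(-41, 11)) = Mul(134, -30) = -4020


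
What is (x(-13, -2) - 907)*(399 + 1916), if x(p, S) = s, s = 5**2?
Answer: -2041830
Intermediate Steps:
s = 25
x(p, S) = 25
(x(-13, -2) - 907)*(399 + 1916) = (25 - 907)*(399 + 1916) = -882*2315 = -2041830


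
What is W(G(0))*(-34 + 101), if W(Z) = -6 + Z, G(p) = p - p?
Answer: -402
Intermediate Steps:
G(p) = 0
W(G(0))*(-34 + 101) = (-6 + 0)*(-34 + 101) = -6*67 = -402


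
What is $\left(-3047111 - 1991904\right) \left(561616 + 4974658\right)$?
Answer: $-27897367730110$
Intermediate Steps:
$\left(-3047111 - 1991904\right) \left(561616 + 4974658\right) = \left(-5039015\right) 5536274 = -27897367730110$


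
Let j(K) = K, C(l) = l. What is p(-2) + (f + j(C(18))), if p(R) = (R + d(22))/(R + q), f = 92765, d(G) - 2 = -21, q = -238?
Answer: 7422647/80 ≈ 92783.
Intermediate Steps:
d(G) = -19 (d(G) = 2 - 21 = -19)
p(R) = (-19 + R)/(-238 + R) (p(R) = (R - 19)/(R - 238) = (-19 + R)/(-238 + R))
p(-2) + (f + j(C(18))) = (-19 - 2)/(-238 - 2) + (92765 + 18) = -21/(-240) + 92783 = -1/240*(-21) + 92783 = 7/80 + 92783 = 7422647/80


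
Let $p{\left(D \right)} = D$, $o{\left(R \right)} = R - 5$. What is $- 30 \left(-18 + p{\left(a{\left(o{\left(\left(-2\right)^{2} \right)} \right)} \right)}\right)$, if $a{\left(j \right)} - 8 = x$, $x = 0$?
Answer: $300$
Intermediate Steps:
$o{\left(R \right)} = -5 + R$
$a{\left(j \right)} = 8$ ($a{\left(j \right)} = 8 + 0 = 8$)
$- 30 \left(-18 + p{\left(a{\left(o{\left(\left(-2\right)^{2} \right)} \right)} \right)}\right) = - 30 \left(-18 + 8\right) = \left(-30\right) \left(-10\right) = 300$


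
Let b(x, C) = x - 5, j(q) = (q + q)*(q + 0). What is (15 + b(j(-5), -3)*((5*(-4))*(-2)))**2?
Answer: 3294225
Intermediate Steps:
j(q) = 2*q**2 (j(q) = (2*q)*q = 2*q**2)
b(x, C) = -5 + x
(15 + b(j(-5), -3)*((5*(-4))*(-2)))**2 = (15 + (-5 + 2*(-5)**2)*((5*(-4))*(-2)))**2 = (15 + (-5 + 2*25)*(-20*(-2)))**2 = (15 + (-5 + 50)*40)**2 = (15 + 45*40)**2 = (15 + 1800)**2 = 1815**2 = 3294225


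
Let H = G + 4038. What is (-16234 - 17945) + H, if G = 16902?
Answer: -13239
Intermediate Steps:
H = 20940 (H = 16902 + 4038 = 20940)
(-16234 - 17945) + H = (-16234 - 17945) + 20940 = -34179 + 20940 = -13239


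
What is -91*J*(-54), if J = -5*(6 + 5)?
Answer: -270270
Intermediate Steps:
J = -55 (J = -5*11 = -55)
-91*J*(-54) = -91*(-55)*(-54) = 5005*(-54) = -270270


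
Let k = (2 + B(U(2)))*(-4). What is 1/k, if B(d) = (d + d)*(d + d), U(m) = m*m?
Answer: -1/264 ≈ -0.0037879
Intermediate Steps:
U(m) = m²
B(d) = 4*d² (B(d) = (2*d)*(2*d) = 4*d²)
k = -264 (k = (2 + 4*(2²)²)*(-4) = (2 + 4*4²)*(-4) = (2 + 4*16)*(-4) = (2 + 64)*(-4) = 66*(-4) = -264)
1/k = 1/(-264) = -1/264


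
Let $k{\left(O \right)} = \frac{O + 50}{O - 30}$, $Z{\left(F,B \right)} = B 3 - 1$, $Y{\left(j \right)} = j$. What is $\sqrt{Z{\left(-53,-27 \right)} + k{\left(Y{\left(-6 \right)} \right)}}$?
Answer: $\frac{i \sqrt{749}}{3} \approx 9.1226 i$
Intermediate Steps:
$Z{\left(F,B \right)} = -1 + 3 B$ ($Z{\left(F,B \right)} = 3 B - 1 = -1 + 3 B$)
$k{\left(O \right)} = \frac{50 + O}{-30 + O}$
$\sqrt{Z{\left(-53,-27 \right)} + k{\left(Y{\left(-6 \right)} \right)}} = \sqrt{\left(-1 + 3 \left(-27\right)\right) + \frac{50 - 6}{-30 - 6}} = \sqrt{\left(-1 - 81\right) + \frac{1}{-36} \cdot 44} = \sqrt{-82 - \frac{11}{9}} = \sqrt{- \frac{749}{9}} = \frac{i \sqrt{749}}{3}$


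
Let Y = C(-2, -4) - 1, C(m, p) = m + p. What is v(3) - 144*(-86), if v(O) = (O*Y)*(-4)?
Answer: 12468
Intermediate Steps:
Y = -7 (Y = (-2 - 4) - 1 = -6 - 1 = -7)
v(O) = 28*O (v(O) = (O*(-7))*(-4) = -7*O*(-4) = 28*O)
v(3) - 144*(-86) = 28*3 - 144*(-86) = 84 + 12384 = 12468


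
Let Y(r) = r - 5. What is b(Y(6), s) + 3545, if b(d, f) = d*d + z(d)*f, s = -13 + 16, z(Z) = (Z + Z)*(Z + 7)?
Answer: 3594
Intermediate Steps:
Y(r) = -5 + r
z(Z) = 2*Z*(7 + Z) (z(Z) = (2*Z)*(7 + Z) = 2*Z*(7 + Z))
s = 3
b(d, f) = d**2 + 2*d*f*(7 + d) (b(d, f) = d*d + (2*d*(7 + d))*f = d**2 + 2*d*f*(7 + d))
b(Y(6), s) + 3545 = (-5 + 6)*((-5 + 6) + 2*3*(7 + (-5 + 6))) + 3545 = 1*(1 + 2*3*(7 + 1)) + 3545 = 1*(1 + 2*3*8) + 3545 = 1*(1 + 48) + 3545 = 1*49 + 3545 = 49 + 3545 = 3594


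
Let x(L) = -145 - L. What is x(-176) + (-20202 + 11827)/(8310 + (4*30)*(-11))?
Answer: 41663/1398 ≈ 29.802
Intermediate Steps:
x(-176) + (-20202 + 11827)/(8310 + (4*30)*(-11)) = (-145 - 1*(-176)) + (-20202 + 11827)/(8310 + (4*30)*(-11)) = (-145 + 176) - 8375/(8310 + 120*(-11)) = 31 - 8375/(8310 - 1320) = 31 - 8375/6990 = 31 - 8375*1/6990 = 31 - 1675/1398 = 41663/1398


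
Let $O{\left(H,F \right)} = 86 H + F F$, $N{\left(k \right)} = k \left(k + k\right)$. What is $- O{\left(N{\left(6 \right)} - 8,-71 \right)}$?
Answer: $-10545$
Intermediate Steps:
$N{\left(k \right)} = 2 k^{2}$ ($N{\left(k \right)} = k 2 k = 2 k^{2}$)
$O{\left(H,F \right)} = F^{2} + 86 H$ ($O{\left(H,F \right)} = 86 H + F^{2} = F^{2} + 86 H$)
$- O{\left(N{\left(6 \right)} - 8,-71 \right)} = - (\left(-71\right)^{2} + 86 \left(2 \cdot 6^{2} - 8\right)) = - (5041 + 86 \left(2 \cdot 36 - 8\right)) = - (5041 + 86 \left(72 - 8\right)) = - (5041 + 86 \cdot 64) = - (5041 + 5504) = \left(-1\right) 10545 = -10545$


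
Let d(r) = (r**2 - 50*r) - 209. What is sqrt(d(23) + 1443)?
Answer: sqrt(613) ≈ 24.759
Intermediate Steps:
d(r) = -209 + r**2 - 50*r
sqrt(d(23) + 1443) = sqrt((-209 + 23**2 - 50*23) + 1443) = sqrt((-209 + 529 - 1150) + 1443) = sqrt(-830 + 1443) = sqrt(613)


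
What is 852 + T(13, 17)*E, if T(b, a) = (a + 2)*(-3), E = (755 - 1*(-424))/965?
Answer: 754977/965 ≈ 782.36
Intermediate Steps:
E = 1179/965 (E = (755 + 424)*(1/965) = 1179*(1/965) = 1179/965 ≈ 1.2218)
T(b, a) = -6 - 3*a (T(b, a) = (2 + a)*(-3) = -6 - 3*a)
852 + T(13, 17)*E = 852 + (-6 - 3*17)*(1179/965) = 852 + (-6 - 51)*(1179/965) = 852 - 57*1179/965 = 852 - 67203/965 = 754977/965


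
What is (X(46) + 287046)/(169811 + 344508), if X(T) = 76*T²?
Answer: 447862/514319 ≈ 0.87079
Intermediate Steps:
(X(46) + 287046)/(169811 + 344508) = (76*46² + 287046)/(169811 + 344508) = (76*2116 + 287046)/514319 = (160816 + 287046)*(1/514319) = 447862*(1/514319) = 447862/514319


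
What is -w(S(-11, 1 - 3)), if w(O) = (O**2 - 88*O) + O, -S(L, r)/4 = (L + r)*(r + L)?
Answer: -515788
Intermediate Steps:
S(L, r) = -4*(L + r)**2 (S(L, r) = -4*(L + r)*(r + L) = -4*(L + r)*(L + r) = -4*(L + r)**2)
w(O) = O**2 - 87*O
-w(S(-11, 1 - 3)) = -(-4*(-11 + (1 - 3))**2)*(-87 - 4*(-11 + (1 - 3))**2) = -(-4*(-11 - 2)**2)*(-87 - 4*(-11 - 2)**2) = -(-4*(-13)**2)*(-87 - 4*(-13)**2) = -(-4*169)*(-87 - 4*169) = -(-676)*(-87 - 676) = -(-676)*(-763) = -1*515788 = -515788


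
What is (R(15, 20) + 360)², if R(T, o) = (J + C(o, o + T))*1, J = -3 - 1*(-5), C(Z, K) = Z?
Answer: 145924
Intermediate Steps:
J = 2 (J = -3 + 5 = 2)
R(T, o) = 2 + o (R(T, o) = (2 + o)*1 = 2 + o)
(R(15, 20) + 360)² = ((2 + 20) + 360)² = (22 + 360)² = 382² = 145924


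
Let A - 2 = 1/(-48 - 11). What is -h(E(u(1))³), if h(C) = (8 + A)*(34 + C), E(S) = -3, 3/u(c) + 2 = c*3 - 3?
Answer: -4123/59 ≈ -69.881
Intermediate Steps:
u(c) = 3/(-5 + 3*c) (u(c) = 3/(-2 + (c*3 - 3)) = 3/(-2 + (3*c - 3)) = 3/(-2 + (-3 + 3*c)) = 3/(-5 + 3*c))
A = 117/59 (A = 2 + 1/(-48 - 11) = 2 + 1/(-59) = 2 - 1/59 = 117/59 ≈ 1.9831)
h(C) = 20026/59 + 589*C/59 (h(C) = (8 + 117/59)*(34 + C) = 589*(34 + C)/59 = 20026/59 + 589*C/59)
-h(E(u(1))³) = -(20026/59 + (589/59)*(-3)³) = -(20026/59 + (589/59)*(-27)) = -(20026/59 - 15903/59) = -1*4123/59 = -4123/59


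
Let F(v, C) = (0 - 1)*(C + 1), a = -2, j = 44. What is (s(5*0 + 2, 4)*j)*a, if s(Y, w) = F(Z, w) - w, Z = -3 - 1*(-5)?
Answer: 792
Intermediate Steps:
Z = 2 (Z = -3 + 5 = 2)
F(v, C) = -1 - C (F(v, C) = -(1 + C) = -1 - C)
s(Y, w) = -1 - 2*w (s(Y, w) = (-1 - w) - w = -1 - 2*w)
(s(5*0 + 2, 4)*j)*a = ((-1 - 2*4)*44)*(-2) = ((-1 - 8)*44)*(-2) = -9*44*(-2) = -396*(-2) = 792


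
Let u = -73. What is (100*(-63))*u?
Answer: 459900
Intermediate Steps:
(100*(-63))*u = (100*(-63))*(-73) = -6300*(-73) = 459900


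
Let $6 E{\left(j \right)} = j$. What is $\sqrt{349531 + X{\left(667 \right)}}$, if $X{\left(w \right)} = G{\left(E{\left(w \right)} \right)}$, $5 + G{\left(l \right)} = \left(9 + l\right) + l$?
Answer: $\frac{2 \sqrt{786954}}{3} \approx 591.4$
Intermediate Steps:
$E{\left(j \right)} = \frac{j}{6}$
$G{\left(l \right)} = 4 + 2 l$ ($G{\left(l \right)} = -5 + \left(\left(9 + l\right) + l\right) = -5 + \left(9 + 2 l\right) = 4 + 2 l$)
$X{\left(w \right)} = 4 + \frac{w}{3}$ ($X{\left(w \right)} = 4 + 2 \frac{w}{6} = 4 + \frac{w}{3}$)
$\sqrt{349531 + X{\left(667 \right)}} = \sqrt{349531 + \left(4 + \frac{1}{3} \cdot 667\right)} = \sqrt{349531 + \left(4 + \frac{667}{3}\right)} = \sqrt{349531 + \frac{679}{3}} = \sqrt{\frac{1049272}{3}} = \frac{2 \sqrt{786954}}{3}$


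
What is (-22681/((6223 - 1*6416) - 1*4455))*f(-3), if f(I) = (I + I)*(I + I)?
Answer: 204129/1162 ≈ 175.67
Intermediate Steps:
f(I) = 4*I² (f(I) = (2*I)*(2*I) = 4*I²)
(-22681/((6223 - 1*6416) - 1*4455))*f(-3) = (-22681/((6223 - 1*6416) - 1*4455))*(4*(-3)²) = (-22681/((6223 - 6416) - 4455))*(4*9) = -22681/(-193 - 4455)*36 = -22681/(-4648)*36 = -22681*(-1/4648)*36 = (22681/4648)*36 = 204129/1162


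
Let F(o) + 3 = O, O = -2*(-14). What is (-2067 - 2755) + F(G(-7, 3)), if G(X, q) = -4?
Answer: -4797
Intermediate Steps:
O = 28
F(o) = 25 (F(o) = -3 + 28 = 25)
(-2067 - 2755) + F(G(-7, 3)) = (-2067 - 2755) + 25 = -4822 + 25 = -4797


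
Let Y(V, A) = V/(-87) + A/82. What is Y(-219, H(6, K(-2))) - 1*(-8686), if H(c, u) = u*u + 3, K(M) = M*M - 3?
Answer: 10330705/1189 ≈ 8688.6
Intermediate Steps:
K(M) = -3 + M² (K(M) = M² - 3 = -3 + M²)
H(c, u) = 3 + u² (H(c, u) = u² + 3 = 3 + u²)
Y(V, A) = -V/87 + A/82 (Y(V, A) = V*(-1/87) + A*(1/82) = -V/87 + A/82)
Y(-219, H(6, K(-2))) - 1*(-8686) = (-1/87*(-219) + (3 + (-3 + (-2)²)²)/82) - 1*(-8686) = (73/29 + (3 + (-3 + 4)²)/82) + 8686 = (73/29 + (3 + 1²)/82) + 8686 = (73/29 + (3 + 1)/82) + 8686 = (73/29 + (1/82)*4) + 8686 = (73/29 + 2/41) + 8686 = 3051/1189 + 8686 = 10330705/1189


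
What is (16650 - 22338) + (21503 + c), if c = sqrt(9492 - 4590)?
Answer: 15815 + sqrt(4902) ≈ 15885.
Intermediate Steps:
c = sqrt(4902) ≈ 70.014
(16650 - 22338) + (21503 + c) = (16650 - 22338) + (21503 + sqrt(4902)) = -5688 + (21503 + sqrt(4902)) = 15815 + sqrt(4902)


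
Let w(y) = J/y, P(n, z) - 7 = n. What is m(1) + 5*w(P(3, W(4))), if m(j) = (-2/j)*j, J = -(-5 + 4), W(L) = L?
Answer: -3/2 ≈ -1.5000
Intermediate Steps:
P(n, z) = 7 + n
J = 1 (J = -1*(-1) = 1)
w(y) = 1/y
m(j) = -2
m(1) + 5*w(P(3, W(4))) = -2 + 5/(7 + 3) = -2 + 5/10 = -2 + 5*(1/10) = -2 + 1/2 = -3/2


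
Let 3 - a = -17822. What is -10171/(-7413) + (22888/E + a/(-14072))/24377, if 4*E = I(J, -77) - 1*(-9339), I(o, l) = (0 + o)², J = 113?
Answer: 2755043654817763/2007804893914392 ≈ 1.3722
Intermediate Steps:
a = 17825 (a = 3 - 1*(-17822) = 3 + 17822 = 17825)
I(o, l) = o²
E = 5527 (E = (113² - 1*(-9339))/4 = (12769 + 9339)/4 = (¼)*22108 = 5527)
-10171/(-7413) + (22888/E + a/(-14072))/24377 = -10171/(-7413) + (22888/5527 + 17825/(-14072))/24377 = -10171*(-1/7413) + (22888*(1/5527) + 17825*(-1/14072))*(1/24377) = 1453/1059 + (22888/5527 - 17825/14072)*(1/24377) = 1453/1059 + (223561161/77775944)*(1/24377) = 1453/1059 + 223561161/1895944186888 = 2755043654817763/2007804893914392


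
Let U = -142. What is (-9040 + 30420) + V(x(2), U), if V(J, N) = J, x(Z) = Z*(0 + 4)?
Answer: 21388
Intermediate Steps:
x(Z) = 4*Z (x(Z) = Z*4 = 4*Z)
(-9040 + 30420) + V(x(2), U) = (-9040 + 30420) + 4*2 = 21380 + 8 = 21388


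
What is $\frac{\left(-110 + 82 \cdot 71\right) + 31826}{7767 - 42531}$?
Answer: $- \frac{18769}{17382} \approx -1.0798$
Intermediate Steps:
$\frac{\left(-110 + 82 \cdot 71\right) + 31826}{7767 - 42531} = \frac{\left(-110 + 5822\right) + 31826}{-34764} = \left(5712 + 31826\right) \left(- \frac{1}{34764}\right) = 37538 \left(- \frac{1}{34764}\right) = - \frac{18769}{17382}$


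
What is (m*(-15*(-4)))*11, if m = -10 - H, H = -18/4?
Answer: -3630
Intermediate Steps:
H = -9/2 (H = -18*¼ = -9/2 ≈ -4.5000)
m = -11/2 (m = -10 - 1*(-9/2) = -10 + 9/2 = -11/2 ≈ -5.5000)
(m*(-15*(-4)))*11 = -(-165)*(-4)/2*11 = -11/2*60*11 = -330*11 = -3630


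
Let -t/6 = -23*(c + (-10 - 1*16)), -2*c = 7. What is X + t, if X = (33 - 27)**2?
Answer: -4035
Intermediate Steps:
c = -7/2 (c = -1/2*7 = -7/2 ≈ -3.5000)
X = 36 (X = 6**2 = 36)
t = -4071 (t = -(-138)*(-7/2 + (-10 - 1*16)) = -(-138)*(-7/2 + (-10 - 16)) = -(-138)*(-7/2 - 26) = -(-138)*(-59)/2 = -6*1357/2 = -4071)
X + t = 36 - 4071 = -4035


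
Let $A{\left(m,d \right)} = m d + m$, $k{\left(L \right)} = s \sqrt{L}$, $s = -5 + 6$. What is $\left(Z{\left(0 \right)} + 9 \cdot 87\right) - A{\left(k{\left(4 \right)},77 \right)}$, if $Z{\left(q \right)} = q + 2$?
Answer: $629$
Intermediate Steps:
$Z{\left(q \right)} = 2 + q$
$s = 1$
$k{\left(L \right)} = \sqrt{L}$ ($k{\left(L \right)} = 1 \sqrt{L} = \sqrt{L}$)
$A{\left(m,d \right)} = m + d m$ ($A{\left(m,d \right)} = d m + m = m + d m$)
$\left(Z{\left(0 \right)} + 9 \cdot 87\right) - A{\left(k{\left(4 \right)},77 \right)} = \left(\left(2 + 0\right) + 9 \cdot 87\right) - \sqrt{4} \left(1 + 77\right) = \left(2 + 783\right) - 2 \cdot 78 = 785 - 156 = 629$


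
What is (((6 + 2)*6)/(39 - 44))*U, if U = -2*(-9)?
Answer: -864/5 ≈ -172.80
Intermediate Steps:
U = 18
(((6 + 2)*6)/(39 - 44))*U = (((6 + 2)*6)/(39 - 44))*18 = ((8*6)/(-5))*18 = -1/5*48*18 = -48/5*18 = -864/5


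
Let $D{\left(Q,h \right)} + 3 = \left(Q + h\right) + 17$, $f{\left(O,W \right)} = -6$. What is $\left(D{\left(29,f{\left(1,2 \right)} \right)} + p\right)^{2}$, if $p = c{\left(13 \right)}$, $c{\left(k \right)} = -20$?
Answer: $289$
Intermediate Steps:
$D{\left(Q,h \right)} = 14 + Q + h$ ($D{\left(Q,h \right)} = -3 + \left(\left(Q + h\right) + 17\right) = -3 + \left(17 + Q + h\right) = 14 + Q + h$)
$p = -20$
$\left(D{\left(29,f{\left(1,2 \right)} \right)} + p\right)^{2} = \left(\left(14 + 29 - 6\right) - 20\right)^{2} = \left(37 - 20\right)^{2} = 17^{2} = 289$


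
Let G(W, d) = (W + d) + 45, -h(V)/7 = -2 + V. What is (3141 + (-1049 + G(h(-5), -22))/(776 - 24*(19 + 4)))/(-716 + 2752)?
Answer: 702607/456064 ≈ 1.5406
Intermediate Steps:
h(V) = 14 - 7*V (h(V) = -7*(-2 + V) = 14 - 7*V)
G(W, d) = 45 + W + d
(3141 + (-1049 + G(h(-5), -22))/(776 - 24*(19 + 4)))/(-716 + 2752) = (3141 + (-1049 + (45 + (14 - 7*(-5)) - 22))/(776 - 24*(19 + 4)))/(-716 + 2752) = (3141 + (-1049 + (45 + (14 + 35) - 22))/(776 - 24*23))/2036 = (3141 + (-1049 + (45 + 49 - 22))/(776 - 552))*(1/2036) = (3141 + (-1049 + 72)/224)*(1/2036) = (3141 - 977*1/224)*(1/2036) = (3141 - 977/224)*(1/2036) = (702607/224)*(1/2036) = 702607/456064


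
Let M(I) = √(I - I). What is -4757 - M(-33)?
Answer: -4757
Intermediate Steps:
M(I) = 0 (M(I) = √0 = 0)
-4757 - M(-33) = -4757 - 1*0 = -4757 + 0 = -4757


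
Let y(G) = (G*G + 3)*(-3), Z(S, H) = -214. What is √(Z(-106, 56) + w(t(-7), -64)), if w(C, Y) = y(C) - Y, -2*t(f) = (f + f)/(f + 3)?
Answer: 3*I*√299/4 ≈ 12.969*I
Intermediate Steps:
t(f) = -f/(3 + f) (t(f) = -(f + f)/(2*(f + 3)) = -2*f/(2*(3 + f)) = -f/(3 + f))
y(G) = -9 - 3*G² (y(G) = (G² + 3)*(-3) = (3 + G²)*(-3) = -9 - 3*G²)
w(C, Y) = -9 - Y - 3*C² (w(C, Y) = (-9 - 3*C²) - Y = -9 - Y - 3*C²)
√(Z(-106, 56) + w(t(-7), -64)) = √(-214 + (-9 - 1*(-64) - 3*49/(3 - 7)²)) = √(-214 + (-9 + 64 - 3*(-1*(-7)/(-4))²)) = √(-214 + (-9 + 64 - 3*(-1*(-7)*(-¼))²)) = √(-214 + (-9 + 64 - 3*(-7/4)²)) = √(-214 + (-9 + 64 - 3*49/16)) = √(-214 + (-9 + 64 - 147/16)) = √(-214 + 733/16) = √(-2691/16) = 3*I*√299/4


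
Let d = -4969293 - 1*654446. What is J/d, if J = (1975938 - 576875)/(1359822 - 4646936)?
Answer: 1399063/18485871199246 ≈ 7.5683e-8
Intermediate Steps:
J = -1399063/3287114 (J = 1399063/(-3287114) = 1399063*(-1/3287114) = -1399063/3287114 ≈ -0.42562)
d = -5623739 (d = -4969293 - 654446 = -5623739)
J/d = -1399063/3287114/(-5623739) = -1399063/3287114*(-1/5623739) = 1399063/18485871199246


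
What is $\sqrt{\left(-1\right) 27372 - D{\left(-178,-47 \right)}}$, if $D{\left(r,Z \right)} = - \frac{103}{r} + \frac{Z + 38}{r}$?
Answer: $\frac{2 i \sqrt{54204649}}{89} \approx 165.45 i$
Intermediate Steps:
$D{\left(r,Z \right)} = - \frac{103}{r} + \frac{38 + Z}{r}$
$\sqrt{\left(-1\right) 27372 - D{\left(-178,-47 \right)}} = \sqrt{\left(-1\right) 27372 - \frac{-65 - 47}{-178}} = \sqrt{-27372 - \left(- \frac{1}{178}\right) \left(-112\right)} = \sqrt{-27372 - \frac{56}{89}} = \sqrt{- \frac{2436164}{89}} = \frac{2 i \sqrt{54204649}}{89}$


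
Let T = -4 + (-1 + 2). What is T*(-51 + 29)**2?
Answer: -1452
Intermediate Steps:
T = -3 (T = -4 + 1 = -3)
T*(-51 + 29)**2 = -3*(-51 + 29)**2 = -3*(-22)**2 = -3*484 = -1452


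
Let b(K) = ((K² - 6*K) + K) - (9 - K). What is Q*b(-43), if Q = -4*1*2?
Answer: -16096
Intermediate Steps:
Q = -8 (Q = -4*2 = -8)
b(K) = -9 + K² - 4*K (b(K) = (K² - 5*K) + (-9 + K) = -9 + K² - 4*K)
Q*b(-43) = -8*(-9 + (-43)² - 4*(-43)) = -8*(-9 + 1849 + 172) = -8*2012 = -16096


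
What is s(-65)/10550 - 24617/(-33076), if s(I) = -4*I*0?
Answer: 24617/33076 ≈ 0.74426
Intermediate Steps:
s(I) = 0
s(-65)/10550 - 24617/(-33076) = 0/10550 - 24617/(-33076) = 0*(1/10550) - 24617*(-1/33076) = 0 + 24617/33076 = 24617/33076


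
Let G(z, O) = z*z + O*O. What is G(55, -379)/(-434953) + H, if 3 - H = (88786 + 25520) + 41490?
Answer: -67762779395/434953 ≈ -1.5579e+5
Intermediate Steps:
G(z, O) = O**2 + z**2 (G(z, O) = z**2 + O**2 = O**2 + z**2)
H = -155793 (H = 3 - ((88786 + 25520) + 41490) = 3 - (114306 + 41490) = 3 - 1*155796 = 3 - 155796 = -155793)
G(55, -379)/(-434953) + H = ((-379)**2 + 55**2)/(-434953) - 155793 = (143641 + 3025)*(-1/434953) - 155793 = 146666*(-1/434953) - 155793 = -146666/434953 - 155793 = -67762779395/434953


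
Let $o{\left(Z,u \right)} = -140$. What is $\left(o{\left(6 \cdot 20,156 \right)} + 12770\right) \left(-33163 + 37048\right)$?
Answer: $49067550$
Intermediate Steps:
$\left(o{\left(6 \cdot 20,156 \right)} + 12770\right) \left(-33163 + 37048\right) = \left(-140 + 12770\right) \left(-33163 + 37048\right) = 12630 \cdot 3885 = 49067550$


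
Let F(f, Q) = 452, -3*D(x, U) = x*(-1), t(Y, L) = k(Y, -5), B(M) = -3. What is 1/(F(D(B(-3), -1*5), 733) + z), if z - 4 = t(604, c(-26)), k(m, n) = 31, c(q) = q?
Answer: 1/487 ≈ 0.0020534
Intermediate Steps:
t(Y, L) = 31
D(x, U) = x/3 (D(x, U) = -x*(-1)/3 = -(-1)*x/3 = x/3)
z = 35 (z = 4 + 31 = 35)
1/(F(D(B(-3), -1*5), 733) + z) = 1/(452 + 35) = 1/487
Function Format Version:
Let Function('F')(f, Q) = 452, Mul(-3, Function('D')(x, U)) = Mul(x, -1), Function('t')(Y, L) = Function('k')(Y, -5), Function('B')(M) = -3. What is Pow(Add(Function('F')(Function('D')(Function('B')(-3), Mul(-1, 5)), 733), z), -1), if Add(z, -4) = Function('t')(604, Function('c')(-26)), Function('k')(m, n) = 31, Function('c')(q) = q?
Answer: Rational(1, 487) ≈ 0.0020534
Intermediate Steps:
Function('t')(Y, L) = 31
Function('D')(x, U) = Mul(Rational(1, 3), x) (Function('D')(x, U) = Mul(Rational(-1, 3), Mul(x, -1)) = Mul(Rational(-1, 3), Mul(-1, x)) = Mul(Rational(1, 3), x))
z = 35 (z = Add(4, 31) = 35)
Pow(Add(Function('F')(Function('D')(Function('B')(-3), Mul(-1, 5)), 733), z), -1) = Pow(Add(452, 35), -1) = Pow(487, -1) = Rational(1, 487)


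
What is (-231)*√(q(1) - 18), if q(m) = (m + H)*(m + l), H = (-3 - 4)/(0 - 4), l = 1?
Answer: -1155*I*√2/2 ≈ -816.71*I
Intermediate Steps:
H = 7/4 (H = -7/(-4) = -7*(-¼) = 7/4 ≈ 1.7500)
q(m) = (1 + m)*(7/4 + m) (q(m) = (m + 7/4)*(m + 1) = (7/4 + m)*(1 + m) = (1 + m)*(7/4 + m))
(-231)*√(q(1) - 18) = (-231)*√((7/4 + 1² + (11/4)*1) - 18) = (-33*7)*√((7/4 + 1 + 11/4) - 18) = -231*√(11/2 - 18) = -1155*I*√2/2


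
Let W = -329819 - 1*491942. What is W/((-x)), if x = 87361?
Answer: 821761/87361 ≈ 9.4065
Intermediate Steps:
W = -821761 (W = -329819 - 491942 = -821761)
W/((-x)) = -821761/((-1*87361)) = -821761/(-87361) = -821761*(-1/87361) = 821761/87361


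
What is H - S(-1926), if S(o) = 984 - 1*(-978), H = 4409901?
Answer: 4407939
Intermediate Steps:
S(o) = 1962 (S(o) = 984 + 978 = 1962)
H - S(-1926) = 4409901 - 1*1962 = 4409901 - 1962 = 4407939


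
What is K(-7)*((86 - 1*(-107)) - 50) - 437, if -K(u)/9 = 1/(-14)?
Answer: -4831/14 ≈ -345.07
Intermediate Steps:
K(u) = 9/14 (K(u) = -9/(-14) = -9*(-1/14) = 9/14)
K(-7)*((86 - 1*(-107)) - 50) - 437 = 9*((86 - 1*(-107)) - 50)/14 - 437 = 9*((86 + 107) - 50)/14 - 437 = 9*(193 - 50)/14 - 437 = (9/14)*143 - 437 = 1287/14 - 437 = -4831/14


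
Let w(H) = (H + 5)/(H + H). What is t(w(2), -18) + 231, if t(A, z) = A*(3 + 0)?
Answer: 945/4 ≈ 236.25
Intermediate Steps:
w(H) = (5 + H)/(2*H) (w(H) = (5 + H)/((2*H)) = (5 + H)*(1/(2*H)) = (5 + H)/(2*H))
t(A, z) = 3*A (t(A, z) = A*3 = 3*A)
t(w(2), -18) + 231 = 3*((½)*(5 + 2)/2) + 231 = 3*((½)*(½)*7) + 231 = 3*(7/4) + 231 = 21/4 + 231 = 945/4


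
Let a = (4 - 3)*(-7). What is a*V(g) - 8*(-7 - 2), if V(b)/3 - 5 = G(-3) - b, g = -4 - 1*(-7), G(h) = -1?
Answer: 51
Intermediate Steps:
g = 3 (g = -4 + 7 = 3)
a = -7 (a = 1*(-7) = -7)
V(b) = 12 - 3*b (V(b) = 15 + 3*(-1 - b) = 15 + (-3 - 3*b) = 12 - 3*b)
a*V(g) - 8*(-7 - 2) = -7*(12 - 3*3) - 8*(-7 - 2) = -7*(12 - 9) - 8*(-9) = -7*3 + 72 = -21 + 72 = 51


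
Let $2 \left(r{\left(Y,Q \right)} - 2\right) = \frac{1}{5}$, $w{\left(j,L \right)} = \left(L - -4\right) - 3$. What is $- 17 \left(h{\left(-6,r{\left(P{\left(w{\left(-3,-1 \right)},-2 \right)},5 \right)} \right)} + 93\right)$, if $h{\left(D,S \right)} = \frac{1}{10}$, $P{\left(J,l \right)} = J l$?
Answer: $- \frac{15827}{10} \approx -1582.7$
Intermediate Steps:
$w{\left(j,L \right)} = 1 + L$ ($w{\left(j,L \right)} = \left(L + 4\right) - 3 = \left(4 + L\right) - 3 = 1 + L$)
$r{\left(Y,Q \right)} = \frac{21}{10}$ ($r{\left(Y,Q \right)} = 2 + \frac{1}{2 \cdot 5} = 2 + \frac{1}{2} \cdot \frac{1}{5} = 2 + \frac{1}{10} = \frac{21}{10}$)
$h{\left(D,S \right)} = \frac{1}{10}$
$- 17 \left(h{\left(-6,r{\left(P{\left(w{\left(-3,-1 \right)},-2 \right)},5 \right)} \right)} + 93\right) = - 17 \left(\frac{1}{10} + 93\right) = \left(-17\right) \frac{931}{10} = - \frac{15827}{10}$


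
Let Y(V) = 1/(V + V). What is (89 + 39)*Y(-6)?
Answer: -32/3 ≈ -10.667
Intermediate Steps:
Y(V) = 1/(2*V)
(89 + 39)*Y(-6) = (89 + 39)*((1/2)/(-6)) = 128*((1/2)*(-1/6)) = 128*(-1/12) = -32/3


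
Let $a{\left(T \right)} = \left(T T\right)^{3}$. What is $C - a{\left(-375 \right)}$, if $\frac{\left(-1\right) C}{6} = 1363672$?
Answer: $-2780914314822657$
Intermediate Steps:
$C = -8182032$ ($C = \left(-6\right) 1363672 = -8182032$)
$a{\left(T \right)} = T^{6}$ ($a{\left(T \right)} = \left(T^{2}\right)^{3} = T^{6}$)
$C - a{\left(-375 \right)} = -8182032 - \left(-375\right)^{6} = -8182032 - 2780914306640625 = -2780914314822657$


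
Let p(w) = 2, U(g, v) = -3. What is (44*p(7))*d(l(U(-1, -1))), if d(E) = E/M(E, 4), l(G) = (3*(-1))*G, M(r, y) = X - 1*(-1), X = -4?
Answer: -264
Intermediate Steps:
M(r, y) = -3 (M(r, y) = -4 - 1*(-1) = -4 + 1 = -3)
l(G) = -3*G
d(E) = -E/3 (d(E) = E/(-3) = E*(-1/3) = -E/3)
(44*p(7))*d(l(U(-1, -1))) = (44*2)*(-(-1)*(-3)) = 88*(-1/3*9) = 88*(-3) = -264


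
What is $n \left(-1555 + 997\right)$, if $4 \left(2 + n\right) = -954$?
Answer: $134199$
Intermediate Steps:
$n = - \frac{481}{2}$ ($n = -2 + \frac{1}{4} \left(-954\right) = -2 - \frac{477}{2} = - \frac{481}{2} \approx -240.5$)
$n \left(-1555 + 997\right) = - \frac{481 \left(-1555 + 997\right)}{2} = \left(- \frac{481}{2}\right) \left(-558\right) = 134199$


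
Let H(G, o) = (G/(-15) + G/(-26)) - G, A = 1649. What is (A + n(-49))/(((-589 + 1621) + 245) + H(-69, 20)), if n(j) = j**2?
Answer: 58500/19547 ≈ 2.9928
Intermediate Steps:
H(G, o) = -431*G/390 (H(G, o) = (G*(-1/15) + G*(-1/26)) - G = (-G/15 - G/26) - G = -41*G/390 - G = -431*G/390)
(A + n(-49))/(((-589 + 1621) + 245) + H(-69, 20)) = (1649 + (-49)**2)/(((-589 + 1621) + 245) - 431/390*(-69)) = (1649 + 2401)/((1032 + 245) + 9913/130) = 4050/(1277 + 9913/130) = 4050/(175923/130) = 4050*(130/175923) = 58500/19547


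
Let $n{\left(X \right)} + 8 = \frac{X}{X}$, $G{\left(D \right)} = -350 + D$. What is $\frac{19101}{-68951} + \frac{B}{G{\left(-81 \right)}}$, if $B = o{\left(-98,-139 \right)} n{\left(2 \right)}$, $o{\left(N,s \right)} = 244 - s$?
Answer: $\frac{176625100}{29717881} \approx 5.9434$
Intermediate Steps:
$n{\left(X \right)} = -7$ ($n{\left(X \right)} = -8 + \frac{X}{X} = -8 + 1 = -7$)
$B = -2681$ ($B = \left(244 - -139\right) \left(-7\right) = \left(244 + 139\right) \left(-7\right) = 383 \left(-7\right) = -2681$)
$\frac{19101}{-68951} + \frac{B}{G{\left(-81 \right)}} = \frac{19101}{-68951} - \frac{2681}{-350 - 81} = 19101 \left(- \frac{1}{68951}\right) - \frac{2681}{-431} = - \frac{19101}{68951} - - \frac{2681}{431} = - \frac{19101}{68951} + \frac{2681}{431} = \frac{176625100}{29717881}$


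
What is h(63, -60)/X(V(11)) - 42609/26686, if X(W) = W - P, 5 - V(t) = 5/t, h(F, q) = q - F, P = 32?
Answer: 5809560/2014793 ≈ 2.8835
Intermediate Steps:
V(t) = 5 - 5/t
X(W) = -32 + W (X(W) = W - 1*32 = W - 32 = -32 + W)
h(63, -60)/X(V(11)) - 42609/26686 = (-60 - 1*63)/(-32 + (5 - 5/11)) - 42609/26686 = (-60 - 63)/(-32 + (5 - 5*1/11)) - 42609*1/26686 = -123/(-32 + (5 - 5/11)) - 42609/26686 = -123/(-32 + 50/11) - 42609/26686 = -123/(-302/11) - 42609/26686 = -123*(-11/302) - 42609/26686 = 1353/302 - 42609/26686 = 5809560/2014793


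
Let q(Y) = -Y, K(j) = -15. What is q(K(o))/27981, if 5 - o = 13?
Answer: 5/9327 ≈ 0.00053608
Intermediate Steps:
o = -8 (o = 5 - 1*13 = 5 - 13 = -8)
q(K(o))/27981 = -1*(-15)/27981 = 15*(1/27981) = 5/9327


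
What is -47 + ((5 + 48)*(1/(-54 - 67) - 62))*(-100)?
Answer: 39760213/121 ≈ 3.2860e+5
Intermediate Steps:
-47 + ((5 + 48)*(1/(-54 - 67) - 62))*(-100) = -47 + (53*(1/(-121) - 62))*(-100) = -47 + (53*(-1/121 - 62))*(-100) = -47 + (53*(-7503/121))*(-100) = -47 - 397659/121*(-100) = -47 + 39765900/121 = 39760213/121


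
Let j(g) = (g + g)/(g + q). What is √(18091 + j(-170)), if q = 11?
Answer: 19*√1267071/159 ≈ 134.51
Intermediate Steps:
j(g) = 2*g/(11 + g) (j(g) = (g + g)/(g + 11) = (2*g)/(11 + g) = 2*g/(11 + g))
√(18091 + j(-170)) = √(18091 + 2*(-170)/(11 - 170)) = √(18091 + 2*(-170)/(-159)) = √(18091 + 2*(-170)*(-1/159)) = √(18091 + 340/159) = √(2876809/159) = 19*√1267071/159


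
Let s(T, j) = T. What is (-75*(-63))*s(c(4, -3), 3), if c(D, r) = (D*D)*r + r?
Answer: -240975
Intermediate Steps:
c(D, r) = r + r*D² (c(D, r) = D²*r + r = r*D² + r = r + r*D²)
(-75*(-63))*s(c(4, -3), 3) = (-75*(-63))*(-3*(1 + 4²)) = 4725*(-3*(1 + 16)) = 4725*(-3*17) = 4725*(-51) = -240975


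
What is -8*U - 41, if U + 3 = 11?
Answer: -105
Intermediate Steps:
U = 8 (U = -3 + 11 = 8)
-8*U - 41 = -8*8 - 41 = -64 - 41 = -105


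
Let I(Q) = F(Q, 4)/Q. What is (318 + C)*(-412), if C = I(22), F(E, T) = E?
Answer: -131428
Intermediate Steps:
I(Q) = 1 (I(Q) = Q/Q = 1)
C = 1
(318 + C)*(-412) = (318 + 1)*(-412) = 319*(-412) = -131428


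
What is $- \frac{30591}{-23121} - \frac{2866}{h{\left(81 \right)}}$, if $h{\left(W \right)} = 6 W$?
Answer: $- \frac{2855420}{624267} \approx -4.574$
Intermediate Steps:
$- \frac{30591}{-23121} - \frac{2866}{h{\left(81 \right)}} = - \frac{30591}{-23121} - \frac{2866}{6 \cdot 81} = \left(-30591\right) \left(- \frac{1}{23121}\right) - \frac{2866}{486} = \frac{3399}{2569} - \frac{1433}{243} = - \frac{2855420}{624267}$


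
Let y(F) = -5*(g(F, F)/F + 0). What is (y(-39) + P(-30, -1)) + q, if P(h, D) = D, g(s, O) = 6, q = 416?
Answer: 5405/13 ≈ 415.77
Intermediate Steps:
y(F) = -30/F (y(F) = -5*(6/F + 0) = -30/F)
(y(-39) + P(-30, -1)) + q = (-30/(-39) - 1) + 416 = (-30*(-1/39) - 1) + 416 = (10/13 - 1) + 416 = -3/13 + 416 = 5405/13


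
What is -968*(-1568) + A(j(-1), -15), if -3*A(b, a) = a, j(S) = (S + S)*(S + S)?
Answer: 1517829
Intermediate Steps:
j(S) = 4*S² (j(S) = (2*S)*(2*S) = 4*S²)
A(b, a) = -a/3
-968*(-1568) + A(j(-1), -15) = -968*(-1568) - ⅓*(-15) = 1517824 + 5 = 1517829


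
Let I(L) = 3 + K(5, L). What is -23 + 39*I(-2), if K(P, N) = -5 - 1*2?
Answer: -179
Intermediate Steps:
K(P, N) = -7 (K(P, N) = -5 - 2 = -7)
I(L) = -4 (I(L) = 3 - 7 = -4)
-23 + 39*I(-2) = -23 + 39*(-4) = -23 - 156 = -179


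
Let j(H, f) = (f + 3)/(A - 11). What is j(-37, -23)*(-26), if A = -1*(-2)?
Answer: -520/9 ≈ -57.778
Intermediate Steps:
A = 2
j(H, f) = -⅓ - f/9 (j(H, f) = (f + 3)/(2 - 11) = (3 + f)/(-9) = (3 + f)*(-⅑) = -⅓ - f/9)
j(-37, -23)*(-26) = (-⅓ - ⅑*(-23))*(-26) = (-⅓ + 23/9)*(-26) = (20/9)*(-26) = -520/9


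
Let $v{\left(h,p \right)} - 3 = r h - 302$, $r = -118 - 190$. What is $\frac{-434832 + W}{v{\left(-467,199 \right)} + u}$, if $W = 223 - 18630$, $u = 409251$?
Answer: $- \frac{453239}{552788} \approx -0.81991$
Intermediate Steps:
$r = -308$ ($r = -118 - 190 = -308$)
$v{\left(h,p \right)} = -299 - 308 h$ ($v{\left(h,p \right)} = 3 - \left(302 + 308 h\right) = -299 - 308 h$)
$W = -18407$ ($W = 223 - 18630 = -18407$)
$\frac{-434832 + W}{v{\left(-467,199 \right)} + u} = \frac{-434832 - 18407}{\left(-299 - -143836\right) + 409251} = - \frac{453239}{\left(-299 + 143836\right) + 409251} = - \frac{453239}{143537 + 409251} = - \frac{453239}{552788}$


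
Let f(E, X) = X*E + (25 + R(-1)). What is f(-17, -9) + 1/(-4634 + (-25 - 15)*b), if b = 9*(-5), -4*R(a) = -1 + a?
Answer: 252934/1417 ≈ 178.50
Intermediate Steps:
R(a) = ¼ - a/4 (R(a) = -(-1 + a)/4 = ¼ - a/4)
b = -45
f(E, X) = 51/2 + E*X (f(E, X) = X*E + (25 + (¼ - ¼*(-1))) = E*X + (25 + (¼ + ¼)) = E*X + (25 + ½) = E*X + 51/2 = 51/2 + E*X)
f(-17, -9) + 1/(-4634 + (-25 - 15)*b) = (51/2 - 17*(-9)) + 1/(-4634 + (-25 - 15)*(-45)) = (51/2 + 153) + 1/(-4634 - 40*(-45)) = 357/2 + 1/(-4634 + 1800) = 357/2 + 1/(-2834) = 357/2 - 1/2834 = 252934/1417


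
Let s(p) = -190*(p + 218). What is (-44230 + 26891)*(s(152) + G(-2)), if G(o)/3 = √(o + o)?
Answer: 1218931700 - 104034*I ≈ 1.2189e+9 - 1.0403e+5*I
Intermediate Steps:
s(p) = -41420 - 190*p (s(p) = -190*(218 + p) = -41420 - 190*p)
G(o) = 3*√2*√o (G(o) = 3*√(o + o) = 3*√(2*o) = 3*(√2*√o) = 3*√2*√o)
(-44230 + 26891)*(s(152) + G(-2)) = (-44230 + 26891)*((-41420 - 190*152) + 3*√2*√(-2)) = -17339*((-41420 - 28880) + 3*√2*(I*√2)) = -17339*(-70300 + 6*I) = 1218931700 - 104034*I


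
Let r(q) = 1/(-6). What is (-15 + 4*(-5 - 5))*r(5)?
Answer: 55/6 ≈ 9.1667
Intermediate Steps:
r(q) = -⅙
(-15 + 4*(-5 - 5))*r(5) = (-15 + 4*(-5 - 5))*(-⅙) = (-15 + 4*(-10))*(-⅙) = (-15 - 40)*(-⅙) = -55*(-⅙) = 55/6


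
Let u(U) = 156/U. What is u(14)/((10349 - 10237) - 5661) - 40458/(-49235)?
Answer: 1567669764/1912435105 ≈ 0.81972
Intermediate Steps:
u(14)/((10349 - 10237) - 5661) - 40458/(-49235) = (156/14)/((10349 - 10237) - 5661) - 40458/(-49235) = (156*(1/14))/(112 - 5661) - 40458*(-1/49235) = (78/7)/(-5549) + 40458/49235 = (78/7)*(-1/5549) + 40458/49235 = -78/38843 + 40458/49235 = 1567669764/1912435105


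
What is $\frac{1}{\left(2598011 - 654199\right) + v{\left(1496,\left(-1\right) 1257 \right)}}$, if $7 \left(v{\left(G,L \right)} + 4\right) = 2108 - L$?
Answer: $\frac{7}{13610021} \approx 5.1433 \cdot 10^{-7}$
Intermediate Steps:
$v{\left(G,L \right)} = \frac{2080}{7} - \frac{L}{7}$ ($v{\left(G,L \right)} = -4 + \frac{2108 - L}{7} = -4 - \left(- \frac{2108}{7} + \frac{L}{7}\right) = \frac{2080}{7} - \frac{L}{7}$)
$\frac{1}{\left(2598011 - 654199\right) + v{\left(1496,\left(-1\right) 1257 \right)}} = \frac{1}{\left(2598011 - 654199\right) + \left(\frac{2080}{7} - \frac{\left(-1\right) 1257}{7}\right)} = \frac{1}{1943812 + \left(\frac{2080}{7} - - \frac{1257}{7}\right)} = \frac{1}{1943812 + \left(\frac{2080}{7} + \frac{1257}{7}\right)} = \frac{1}{1943812 + \frac{3337}{7}} = \frac{1}{\frac{13610021}{7}} = \frac{7}{13610021}$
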